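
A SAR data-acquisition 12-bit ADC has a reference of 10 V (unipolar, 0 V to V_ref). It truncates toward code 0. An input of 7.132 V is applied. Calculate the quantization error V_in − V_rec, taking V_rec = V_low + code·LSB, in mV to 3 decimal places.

One LSB is 10 V / 4096 = 2.441 mV.
Scaled input = 2921.2672 LSBs, so code = 2921.
Code 2921 maps back to 0 + 2921×0.00244141 V = 7.1313477 V.
Error = 7.132 − 7.1313477 = 0.000652344 V = 0.652 mV.

0.652 mV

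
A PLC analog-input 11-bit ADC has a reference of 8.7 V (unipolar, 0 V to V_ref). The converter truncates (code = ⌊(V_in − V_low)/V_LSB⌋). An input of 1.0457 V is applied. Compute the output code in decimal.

code 246

With 2048 levels over 8.7 V, one step is 4.248 mV.
(1.0457 − 0) / 0.00424805 = 246.160 LSBs.
So the output code is 246.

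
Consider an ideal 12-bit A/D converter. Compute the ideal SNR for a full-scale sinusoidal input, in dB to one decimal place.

74.0 dB

SNR ≈ 6.02·N + 1.76 dB = 6.02·12 + 1.76 = 74.00 dB.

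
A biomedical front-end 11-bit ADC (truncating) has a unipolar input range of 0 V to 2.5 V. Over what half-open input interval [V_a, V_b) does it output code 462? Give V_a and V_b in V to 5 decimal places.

[0.56396 V, 0.56519 V)

LSB = 2.5/2^11 = 1.221 mV.
V_a = V_low + 462·LSB = 0.563965 V; V_b = V_low + 463·LSB = 0.565186 V.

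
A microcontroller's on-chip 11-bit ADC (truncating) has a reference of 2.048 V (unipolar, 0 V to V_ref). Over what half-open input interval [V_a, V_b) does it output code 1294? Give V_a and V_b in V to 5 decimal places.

LSB = 2.048/2^11 = 1.000 mV.
V_a = V_low + 1294·LSB = 1.294 V; V_b = V_low + 1295·LSB = 1.295 V.

[1.29400 V, 1.29500 V)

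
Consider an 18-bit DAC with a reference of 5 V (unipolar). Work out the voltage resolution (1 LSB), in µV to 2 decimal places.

19.07 µV

Full-scale span = 5 V.
LSB = 5 / 2^18 = 5 / 262144 = 1.90735e-05 V = 19.07 µV.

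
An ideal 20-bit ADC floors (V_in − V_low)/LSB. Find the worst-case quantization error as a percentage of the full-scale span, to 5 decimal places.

0.00010 %

Truncating → worst-case error = 1 LSB = V_FS/2^20, so 100/1048576 = 9.53674e-05 % of full scale.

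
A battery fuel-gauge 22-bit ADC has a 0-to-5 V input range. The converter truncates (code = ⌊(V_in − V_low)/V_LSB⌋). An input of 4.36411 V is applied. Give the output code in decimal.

LSB = 5 V / 4194304 = 1.19 µV.
(V_in − V_low)/LSB = (4.36411 − 0) / 1.19209e-06 = 3660880.806.
So the output code is 3660880.

code 3660880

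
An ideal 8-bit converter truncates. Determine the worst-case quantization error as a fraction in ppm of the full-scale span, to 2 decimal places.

3906.25 ppm

Truncating → worst-case error = 1 LSB = V_FS/2^8, so 1e+06/256 = 3906.25 ppm of full scale.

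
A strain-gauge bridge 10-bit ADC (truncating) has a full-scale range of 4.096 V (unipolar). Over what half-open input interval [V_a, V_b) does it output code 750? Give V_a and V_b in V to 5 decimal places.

[3.00000 V, 3.00400 V)

LSB = 4.096/2^10 = 4.000 mV.
V_a = V_low + 750·LSB = 3 V; V_b = V_low + 751·LSB = 3.004 V.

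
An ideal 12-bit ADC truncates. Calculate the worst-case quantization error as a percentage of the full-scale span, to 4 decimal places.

Truncating → worst-case error = 1 LSB = V_FS/2^12, so 100/4096 = 0.0244141 % of full scale.

0.0244 %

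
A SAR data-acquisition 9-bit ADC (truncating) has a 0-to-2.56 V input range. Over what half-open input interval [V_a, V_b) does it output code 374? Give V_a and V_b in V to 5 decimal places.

LSB = 2.56/2^9 = 5.000 mV.
V_a = V_low + 374·LSB = 1.87 V; V_b = V_low + 375·LSB = 1.875 V.

[1.87000 V, 1.87500 V)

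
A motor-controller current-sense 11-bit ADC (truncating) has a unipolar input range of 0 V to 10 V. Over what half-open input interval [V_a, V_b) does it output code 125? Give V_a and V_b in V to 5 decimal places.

[0.61035 V, 0.61523 V)

LSB = 10/2^11 = 4.883 mV.
V_a = V_low + 125·LSB = 0.610352 V; V_b = V_low + 126·LSB = 0.615234 V.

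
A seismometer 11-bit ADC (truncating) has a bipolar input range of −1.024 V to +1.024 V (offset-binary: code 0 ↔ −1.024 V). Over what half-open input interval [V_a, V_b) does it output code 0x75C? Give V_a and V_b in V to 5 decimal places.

[0.86000 V, 0.86100 V)

LSB = 2.048/2^11 = 1.000 mV.
Code 0x75C = 1884 decimal.
V_a = V_low + 1884·LSB = 0.86 V; V_b = V_low + 1885·LSB = 0.861 V.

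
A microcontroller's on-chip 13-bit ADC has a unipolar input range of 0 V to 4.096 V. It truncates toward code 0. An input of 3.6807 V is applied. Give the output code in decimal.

code 7361

With 8192 levels over 4.096 V, one step is 0.500 mV.
(V_in − V_low)/LSB = (3.6807 − 0) / 0.0005 = 7361.400.
Floor → code 7361.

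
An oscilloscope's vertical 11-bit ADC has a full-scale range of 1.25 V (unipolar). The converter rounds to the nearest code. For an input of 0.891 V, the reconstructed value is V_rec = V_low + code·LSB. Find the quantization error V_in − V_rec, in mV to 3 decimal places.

-0.113 mV

LSB = 1.25/2^11 = 0.610 mV.
(0.891 − 0)/0.000610352 = 1459.8144; round gives code 1460.
Reconstructed: 0.89111328 V.
V_in − V_rec = -0.000113281 V = -0.113 mV.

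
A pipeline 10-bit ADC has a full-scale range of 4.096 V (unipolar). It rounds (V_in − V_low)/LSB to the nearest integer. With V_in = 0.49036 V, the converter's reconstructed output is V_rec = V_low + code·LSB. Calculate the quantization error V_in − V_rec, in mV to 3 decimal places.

-1.640 mV

LSB = 4.096/2^10 = 4.000 mV.
(0.49036 − 0)/0.004 = 122.5900; round gives code 123.
Code 123 maps back to 0 + 123×0.004 V = 0.492 V.
V_in − V_rec = -0.00164 V = -1.640 mV.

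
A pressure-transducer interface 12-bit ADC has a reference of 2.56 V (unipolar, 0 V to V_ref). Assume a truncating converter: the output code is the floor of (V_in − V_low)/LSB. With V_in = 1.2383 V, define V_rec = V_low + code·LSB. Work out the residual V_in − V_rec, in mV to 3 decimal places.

0.175 mV

One LSB is 2.56 V / 4096 = 0.625 mV.
(V_in − V_low)/LSB = (1.2383 − 0)/0.000625 = 1981.2800 → code 1981 (floor).
Reconstructed: 1.238125 V.
V_in − V_rec = 0.000175 V = 0.175 mV.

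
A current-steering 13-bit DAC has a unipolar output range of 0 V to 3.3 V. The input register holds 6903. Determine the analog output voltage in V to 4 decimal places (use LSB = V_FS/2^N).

LSB = 3.3 V / 2^13 = 402.83 µV.
V_out = 0 + 6903 × 0.000402832 V = 2.78075 V.

2.7807 V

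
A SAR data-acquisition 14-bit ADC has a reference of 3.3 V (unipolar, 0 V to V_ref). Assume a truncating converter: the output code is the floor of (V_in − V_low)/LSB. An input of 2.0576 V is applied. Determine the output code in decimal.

code 10215

LSB = 3.3 V / 16384 = 201.42 µV.
(2.0576 − 0) / 0.000201416 = 10215.672 LSBs.
Floor → code 10215.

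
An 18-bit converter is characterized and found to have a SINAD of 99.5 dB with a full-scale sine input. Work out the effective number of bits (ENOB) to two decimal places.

16.24 bits

ENOB = (SINAD − 1.76) / 6.02 = (99.5 − 1.76)/6.02 = 16.236.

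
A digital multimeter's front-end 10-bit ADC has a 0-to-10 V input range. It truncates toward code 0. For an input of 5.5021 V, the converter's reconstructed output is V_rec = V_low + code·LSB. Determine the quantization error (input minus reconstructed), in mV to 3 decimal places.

4.053 mV

One LSB is 10 V / 1024 = 9.766 mV.
(V_in − V_low)/LSB = (5.5021 − 0)/0.00976562 = 563.4150 → code 563 (floor).
Reconstructed: 5.4980469 V.
V_in − V_rec = 0.00405313 V = 4.053 mV.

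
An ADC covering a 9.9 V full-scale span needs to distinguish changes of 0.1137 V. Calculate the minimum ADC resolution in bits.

Number of steps required ≥ 9.9 V / 0.1137 V = 87.07.
Need 2^N ≥ 87.07; 2^6 = 64, 2^7 = 128.
Minimum N = 7.

7 bits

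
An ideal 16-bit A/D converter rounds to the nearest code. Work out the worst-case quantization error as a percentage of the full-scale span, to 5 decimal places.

0.00076 %

Rounding → worst-case error = ½ LSB = V_FS/2^17, so 100/131072 = 0.000762939 % of full scale.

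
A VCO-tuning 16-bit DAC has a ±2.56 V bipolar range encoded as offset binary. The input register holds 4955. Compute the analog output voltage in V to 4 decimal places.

LSB = 5.12 V / 2^16 = 78.12 µV.
V_out = (−2.56) + 4955 × 7.8125e-05 V = -2.17289 V.

-2.1729 V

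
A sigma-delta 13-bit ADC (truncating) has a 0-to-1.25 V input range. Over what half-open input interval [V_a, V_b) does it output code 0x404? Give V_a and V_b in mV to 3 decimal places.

[156.860 mV, 157.013 mV)

LSB = 1.25/2^13 = 152.59 µV.
Code 0x404 = 1028 decimal.
V_a = V_low + 1028·LSB = 0.15686 V; V_b = V_low + 1029·LSB = 0.157013 V.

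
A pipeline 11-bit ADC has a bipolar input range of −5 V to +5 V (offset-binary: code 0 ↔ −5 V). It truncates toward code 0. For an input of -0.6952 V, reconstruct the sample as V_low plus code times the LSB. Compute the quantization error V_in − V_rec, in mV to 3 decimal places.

One LSB is 10 V / 2048 = 4.883 mV.
(-0.6952 − (−5))/0.00488281 = 881.6230; ⌊·⌋ gives code 881.
Code 881 maps back to (−5) + 881×0.00488281 V = -0.69824219 V.
V_in − V_rec = 0.00304219 V = 3.042 mV.

3.042 mV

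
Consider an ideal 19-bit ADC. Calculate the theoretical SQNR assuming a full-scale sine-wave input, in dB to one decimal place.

SNR ≈ 6.02·N + 1.76 dB = 6.02·19 + 1.76 = 116.14 dB.

116.1 dB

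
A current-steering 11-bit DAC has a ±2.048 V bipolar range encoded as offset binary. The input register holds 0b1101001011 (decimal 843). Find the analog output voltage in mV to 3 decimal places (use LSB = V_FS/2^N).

-362.000 mV

LSB = 4.096 V / 2^11 = 2.000 mV.
Code 0b1101001011 = 843 decimal.
V_out = (−2.048) + 843 × 0.002 V = -0.362 V.
= -362.000 mV.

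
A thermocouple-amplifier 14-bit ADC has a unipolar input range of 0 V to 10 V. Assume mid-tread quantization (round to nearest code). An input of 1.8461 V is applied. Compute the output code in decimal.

code 3025

LSB = 10 V / 16384 = 0.610 mV.
(1.8461 − 0) / 0.000610352 = 3024.650 LSBs.
So the output code is 3025.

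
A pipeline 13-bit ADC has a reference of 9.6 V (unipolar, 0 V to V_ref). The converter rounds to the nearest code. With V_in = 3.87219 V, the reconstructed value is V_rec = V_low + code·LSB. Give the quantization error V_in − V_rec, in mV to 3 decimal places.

0.315 mV

LSB = 9.6/2^13 = 1.172 mV.
(3.87219 − 0)/0.00117187 = 3304.2688; round gives code 3304.
Reconstructed: 3.871875 V.
V_in − V_rec = 0.000315 V = 0.315 mV.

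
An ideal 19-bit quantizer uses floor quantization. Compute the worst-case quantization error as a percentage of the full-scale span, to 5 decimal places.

0.00019 %

Truncating → worst-case error = 1 LSB = V_FS/2^19, so 100/524288 = 0.000190735 % of full scale.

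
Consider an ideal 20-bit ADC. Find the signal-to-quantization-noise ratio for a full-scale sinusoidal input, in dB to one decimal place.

SNR ≈ 6.02·N + 1.76 dB = 6.02·20 + 1.76 = 122.16 dB.

122.2 dB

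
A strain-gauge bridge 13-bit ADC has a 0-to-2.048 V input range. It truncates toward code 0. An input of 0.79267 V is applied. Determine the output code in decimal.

Full-scale span = 2.048 V; LSB = 2.048/2^13 = 250.00 µV.
(0.79267 − 0) / 0.00025 = 3170.680 LSBs.
⌊·⌋(3170.680) = 3170.

code 3170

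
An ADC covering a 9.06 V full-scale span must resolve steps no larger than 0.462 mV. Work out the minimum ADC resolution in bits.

15 bits

Number of steps required ≥ 9.06 V / 0.462 mV = 19610.39.
Need 2^N ≥ 19610.39; 2^14 = 16384, 2^15 = 32768.
Minimum N = 15.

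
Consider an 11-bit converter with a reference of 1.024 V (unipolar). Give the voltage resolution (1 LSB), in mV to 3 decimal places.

0.500 mV

Full-scale span = 1.024 V.
LSB = 1.024 / 2^11 = 1.024 / 2048 = 0.0005 V = 0.500 mV.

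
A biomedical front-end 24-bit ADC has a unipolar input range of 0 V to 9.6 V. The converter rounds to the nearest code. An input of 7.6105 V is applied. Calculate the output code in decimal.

code 13300313

LSB = 9.6 V / 16777216 = 0.57 µV.
Input sits at 13300312.747 steps above V_low.
Round → code 13300313.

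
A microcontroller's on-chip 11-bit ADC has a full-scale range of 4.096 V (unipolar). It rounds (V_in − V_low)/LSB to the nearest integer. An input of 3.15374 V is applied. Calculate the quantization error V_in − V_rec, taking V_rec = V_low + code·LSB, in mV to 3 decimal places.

-0.260 mV

One LSB is 4.096 V / 2048 = 2.000 mV.
(3.15374 − 0)/0.002 = 1576.8700; round gives code 1577.
Reconstructed: 3.154 V.
Error = 3.15374 − 3.154 = -0.00026 V = -0.260 mV.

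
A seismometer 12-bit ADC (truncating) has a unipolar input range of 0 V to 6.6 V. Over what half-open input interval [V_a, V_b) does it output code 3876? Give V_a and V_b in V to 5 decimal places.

[6.24551 V, 6.24712 V)

LSB = 6.6/2^12 = 1.611 mV.
V_a = V_low + 3876·LSB = 6.24551 V; V_b = V_low + 3877·LSB = 6.24712 V.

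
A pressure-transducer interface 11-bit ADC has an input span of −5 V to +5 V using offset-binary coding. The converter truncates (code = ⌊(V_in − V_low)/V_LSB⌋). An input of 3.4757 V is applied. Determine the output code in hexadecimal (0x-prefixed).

With 2048 levels over 10 V, one step is 4.883 mV.
Input sits at 1735.823 steps above V_low.
So the output code is 1735.
In hexadecimal (0x-prefixed): 0x6C7.

code 0x6C7 (decimal 1735)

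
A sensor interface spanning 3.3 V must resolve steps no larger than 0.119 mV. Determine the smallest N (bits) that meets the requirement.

Number of steps required ≥ 3.3 V / 0.119 mV = 27731.09.
Need 2^N ≥ 27731.09; 2^14 = 16384, 2^15 = 32768.
Minimum N = 15.

15 bits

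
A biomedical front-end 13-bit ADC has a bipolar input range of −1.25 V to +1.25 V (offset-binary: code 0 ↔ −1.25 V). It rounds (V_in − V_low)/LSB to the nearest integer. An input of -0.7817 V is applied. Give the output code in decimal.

LSB = 2.5 V / 8192 = 305.18 µV.
(-0.7817 − (−1.25)) / 0.000305176 = 1534.525 LSBs.
Round → code 1535.

code 1535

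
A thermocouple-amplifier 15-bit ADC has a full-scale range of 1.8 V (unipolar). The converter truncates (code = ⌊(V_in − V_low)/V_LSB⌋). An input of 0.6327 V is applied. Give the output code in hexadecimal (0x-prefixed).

code 0x2CFD (decimal 11517)

With 32768 levels over 1.8 V, one step is 54.93 µV.
(V_in − V_low)/LSB = (0.6327 − 0) / 5.49316e-05 = 11517.952.
⌊·⌋(11517.952) = 11517.
In hexadecimal (0x-prefixed): 0x2CFD.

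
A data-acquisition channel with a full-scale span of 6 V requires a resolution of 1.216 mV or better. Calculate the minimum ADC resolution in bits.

13 bits

Number of steps required ≥ 6 V / 1.216 mV = 4934.21.
Need 2^N ≥ 4934.21; 2^12 = 4096, 2^13 = 8192.
Minimum N = 13.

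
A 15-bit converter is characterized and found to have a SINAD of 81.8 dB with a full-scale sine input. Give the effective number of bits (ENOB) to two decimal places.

13.30 bits

ENOB = (SINAD − 1.76) / 6.02 = (81.8 − 1.76)/6.02 = 13.296.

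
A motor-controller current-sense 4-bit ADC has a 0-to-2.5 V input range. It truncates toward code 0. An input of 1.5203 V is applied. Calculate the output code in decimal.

With 16 levels over 2.5 V, one step is 156.250 mV.
Input sits at 9.730 steps above V_low.
So the output code is 9.

code 9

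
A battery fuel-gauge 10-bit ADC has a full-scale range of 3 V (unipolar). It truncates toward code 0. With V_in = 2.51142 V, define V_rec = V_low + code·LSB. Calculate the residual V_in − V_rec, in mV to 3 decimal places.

LSB = 3/2^10 = 2.930 mV.
Scaled input = 857.2314 LSBs, so code = 857.
Reconstructed: 2.5107422 V.
V_in − V_rec = 0.000677813 V = 0.678 mV.

0.678 mV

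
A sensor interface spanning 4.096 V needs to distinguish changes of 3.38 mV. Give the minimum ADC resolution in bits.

11 bits

Number of steps required ≥ 4.096 V / 3.38 mV = 1211.83.
Need 2^N ≥ 1211.83; 2^10 = 1024, 2^11 = 2048.
Minimum N = 11.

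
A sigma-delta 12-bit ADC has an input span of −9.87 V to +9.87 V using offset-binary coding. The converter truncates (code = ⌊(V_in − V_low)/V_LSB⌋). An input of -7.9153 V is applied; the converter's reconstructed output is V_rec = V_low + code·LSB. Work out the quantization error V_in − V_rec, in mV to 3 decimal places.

One LSB is 19.74 V / 4096 = 4.819 mV.
(V_in − V_low)/LSB = (-7.9153 − (−9.87))/0.00481934 = 405.5953 → code 405 (floor).
V_rec = (−9.87) + 405·0.00481934 = -7.9181689 V.
V_in − V_rec = 0.00286895 V = 2.869 mV.

2.869 mV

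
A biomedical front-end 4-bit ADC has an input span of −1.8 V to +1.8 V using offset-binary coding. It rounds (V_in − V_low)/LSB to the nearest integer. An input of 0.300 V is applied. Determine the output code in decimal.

With 16 levels over 3.6 V, one step is 225.000 mV.
(0.300 − (−1.8)) / 0.225 = 9.333 LSBs.
Round → code 9.

code 9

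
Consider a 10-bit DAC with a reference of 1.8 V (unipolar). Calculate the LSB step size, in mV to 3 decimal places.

1.758 mV

Full-scale span = 1.8 V.
LSB = 1.8 / 2^10 = 1.8 / 1024 = 0.00175781 V = 1.758 mV.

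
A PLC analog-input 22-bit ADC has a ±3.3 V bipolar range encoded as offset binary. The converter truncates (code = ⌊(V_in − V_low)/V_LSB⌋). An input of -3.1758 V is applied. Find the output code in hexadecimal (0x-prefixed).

code 0x13451 (decimal 78929)

With 4194304 levels over 6.6 V, one step is 1.57 µV.
(V_in − V_low)/LSB = (-3.1758 − (−3.3)) / 1.57356e-06 = 78929.175.
So the output code is 78929.
In hexadecimal (0x-prefixed): 0x13451.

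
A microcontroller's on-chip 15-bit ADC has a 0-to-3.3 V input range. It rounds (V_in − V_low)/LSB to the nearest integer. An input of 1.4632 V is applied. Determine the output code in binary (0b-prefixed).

With 32768 levels over 3.3 V, one step is 100.71 µV.
Input sits at 14529.133 steps above V_low.
Round → code 14529.
In binary (0b-prefixed): 0b11100011000001.

code 0b11100011000001 (decimal 14529)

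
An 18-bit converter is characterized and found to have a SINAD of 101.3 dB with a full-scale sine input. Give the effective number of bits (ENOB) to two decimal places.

ENOB = (SINAD − 1.76) / 6.02 = (101.3 − 1.76)/6.02 = 16.535.

16.53 bits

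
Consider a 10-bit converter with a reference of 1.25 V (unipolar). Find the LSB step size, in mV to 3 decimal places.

Full-scale span = 1.25 V.
LSB = 1.25 / 2^10 = 1.25 / 1024 = 0.0012207 V = 1.221 mV.

1.221 mV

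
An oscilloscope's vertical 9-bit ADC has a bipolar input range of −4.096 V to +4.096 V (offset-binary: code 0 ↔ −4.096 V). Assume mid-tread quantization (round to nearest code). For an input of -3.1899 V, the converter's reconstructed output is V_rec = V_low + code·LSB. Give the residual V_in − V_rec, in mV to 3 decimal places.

Step size: 8.192 V ÷ 2^9 = 16.000 mV.
(-3.1899 − (−4.096))/0.016 = 56.6313; round gives code 57.
Code 57 maps back to (−4.096) + 57×0.016 V = -3.184 V.
Error = -3.1899 − (−3.184) = -0.0059 V = -5.900 mV.

-5.900 mV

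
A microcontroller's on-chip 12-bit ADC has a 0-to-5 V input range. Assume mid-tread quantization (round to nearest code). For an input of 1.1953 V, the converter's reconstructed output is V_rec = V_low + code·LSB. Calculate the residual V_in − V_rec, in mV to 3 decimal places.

Step size: 5 V ÷ 2^12 = 1.221 mV.
(1.1953 − 0)/0.0012207 = 979.1898; round gives code 979.
Reconstructed: 1.1950684 V.
Difference: 0.000231641 V → 0.232 mV.

0.232 mV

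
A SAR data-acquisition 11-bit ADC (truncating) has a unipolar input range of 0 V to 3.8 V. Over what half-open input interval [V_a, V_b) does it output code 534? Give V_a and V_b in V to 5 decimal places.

[0.99082 V, 0.99268 V)

LSB = 3.8/2^11 = 1.855 mV.
V_a = V_low + 534·LSB = 0.99082 V; V_b = V_low + 535·LSB = 0.992676 V.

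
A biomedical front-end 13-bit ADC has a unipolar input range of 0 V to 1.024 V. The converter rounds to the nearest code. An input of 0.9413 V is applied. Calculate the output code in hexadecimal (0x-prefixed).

Full-scale span = 1.024 V; LSB = 1.024/2^13 = 125.00 µV.
(0.9413 − 0) / 0.000125 = 7530.400 LSBs.
So the output code is 7530.
In hexadecimal (0x-prefixed): 0x1D6A.

code 0x1D6A (decimal 7530)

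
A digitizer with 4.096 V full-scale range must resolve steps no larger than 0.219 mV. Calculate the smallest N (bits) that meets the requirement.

Number of steps required ≥ 4.096 V / 0.219 mV = 18703.20.
Need 2^N ≥ 18703.20; 2^14 = 16384, 2^15 = 32768.
Minimum N = 15.

15 bits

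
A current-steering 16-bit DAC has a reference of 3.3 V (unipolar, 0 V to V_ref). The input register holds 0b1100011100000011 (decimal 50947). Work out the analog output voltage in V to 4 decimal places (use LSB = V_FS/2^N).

LSB = 3.3 V / 2^16 = 50.35 µV.
Code 0b1100011100000011 = 50947 decimal.
V_out = 0 + 50947 × 5.0354e-05 V = 2.56539 V.

2.5654 V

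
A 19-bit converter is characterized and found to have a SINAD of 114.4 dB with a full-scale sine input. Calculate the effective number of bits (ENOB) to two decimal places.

ENOB = (SINAD − 1.76) / 6.02 = (114.4 − 1.76)/6.02 = 18.711.

18.71 bits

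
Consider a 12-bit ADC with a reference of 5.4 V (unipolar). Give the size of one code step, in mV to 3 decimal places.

1.318 mV

Full-scale span = 5.4 V.
LSB = 5.4 / 2^12 = 5.4 / 4096 = 0.00131836 V = 1.318 mV.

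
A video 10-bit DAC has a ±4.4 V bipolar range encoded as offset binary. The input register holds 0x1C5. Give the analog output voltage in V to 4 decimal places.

LSB = 8.8 V / 2^10 = 8.594 mV.
Code 0x1C5 = 453 decimal.
V_out = (−4.4) + 453 × 0.00859375 V = -0.507031 V.

-0.5070 V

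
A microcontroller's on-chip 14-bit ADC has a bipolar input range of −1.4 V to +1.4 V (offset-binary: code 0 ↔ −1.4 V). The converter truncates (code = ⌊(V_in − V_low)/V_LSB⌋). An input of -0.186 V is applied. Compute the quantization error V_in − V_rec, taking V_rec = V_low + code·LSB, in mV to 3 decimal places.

LSB = 2.8/2^14 = 170.90 µV.
Scaled input = 7103.6343 LSBs, so code = 7103.
Code 7103 maps back to (−1.4) + 7103×0.000170898 V = -0.1861084 V.
Difference: 0.000108398 V → 0.108 mV.

0.108 mV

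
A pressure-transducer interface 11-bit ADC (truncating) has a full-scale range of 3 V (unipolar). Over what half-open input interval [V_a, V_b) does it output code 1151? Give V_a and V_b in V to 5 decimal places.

LSB = 3/2^11 = 1.465 mV.
V_a = V_low + 1151·LSB = 1.68604 V; V_b = V_low + 1152·LSB = 1.6875 V.

[1.68604 V, 1.68750 V)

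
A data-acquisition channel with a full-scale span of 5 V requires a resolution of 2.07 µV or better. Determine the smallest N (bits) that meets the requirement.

Number of steps required ≥ 5 V / 2.07 µV = 2415458.94.
Need 2^N ≥ 2415458.94; 2^21 = 2097152, 2^22 = 4194304.
Minimum N = 22.

22 bits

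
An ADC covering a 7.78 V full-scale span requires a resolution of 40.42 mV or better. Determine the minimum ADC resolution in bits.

8 bits

Number of steps required ≥ 7.78 V / 40.42 mV = 192.48.
Need 2^N ≥ 192.48; 2^7 = 128, 2^8 = 256.
Minimum N = 8.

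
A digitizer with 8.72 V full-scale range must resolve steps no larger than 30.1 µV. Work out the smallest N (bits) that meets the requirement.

19 bits

Number of steps required ≥ 8.72 V / 30.1 µV = 289701.00.
Need 2^N ≥ 289701.00; 2^18 = 262144, 2^19 = 524288.
Minimum N = 19.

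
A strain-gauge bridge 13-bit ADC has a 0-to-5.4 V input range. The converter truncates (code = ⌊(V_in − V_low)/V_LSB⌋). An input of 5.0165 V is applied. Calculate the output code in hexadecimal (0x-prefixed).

code 0x1DBA (decimal 7610)

LSB = 5.4 V / 8192 = 0.659 mV.
(V_in − V_low)/LSB = (5.0165 − 0) / 0.00065918 = 7610.216.
Floor → code 7610.
In hexadecimal (0x-prefixed): 0x1DBA.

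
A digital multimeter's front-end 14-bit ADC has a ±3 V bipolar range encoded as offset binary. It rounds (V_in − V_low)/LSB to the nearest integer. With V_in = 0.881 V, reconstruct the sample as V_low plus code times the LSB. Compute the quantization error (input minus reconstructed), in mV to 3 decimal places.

-0.104 mV

Step size: 6 V ÷ 2^14 = 366.21 µV.
Scaled input = 10597.7173 LSBs, so code = 10598.
Reconstructed: 0.88110352 V.
Error = 0.881 − 0.88110352 = -0.000103516 V = -0.104 mV.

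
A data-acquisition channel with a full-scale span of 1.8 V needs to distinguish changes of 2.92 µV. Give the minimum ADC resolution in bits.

Number of steps required ≥ 1.8 V / 2.92 µV = 616438.36.
Need 2^N ≥ 616438.36; 2^19 = 524288, 2^20 = 1048576.
Minimum N = 20.

20 bits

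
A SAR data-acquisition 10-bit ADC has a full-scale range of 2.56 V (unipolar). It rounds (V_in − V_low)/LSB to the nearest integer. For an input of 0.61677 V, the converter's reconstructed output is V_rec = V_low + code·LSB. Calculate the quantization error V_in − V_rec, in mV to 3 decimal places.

One LSB is 2.56 V / 1024 = 2.500 mV.
Scaled input = 246.7080 LSBs, so code = 247.
V_rec = 0 + 247·0.0025 = 0.6175 V.
Difference: -0.00073 V → -0.730 mV.

-0.730 mV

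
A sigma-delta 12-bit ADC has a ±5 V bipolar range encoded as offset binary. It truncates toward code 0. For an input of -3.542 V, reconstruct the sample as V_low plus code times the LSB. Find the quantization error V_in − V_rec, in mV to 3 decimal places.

One LSB is 10 V / 4096 = 2.441 mV.
(V_in − V_low)/LSB = (-3.542 − (−5))/0.00244141 = 597.1968 → code 597 (floor).
Reconstructed: -3.5424805 V.
Difference: 0.000480469 V → 0.480 mV.

0.480 mV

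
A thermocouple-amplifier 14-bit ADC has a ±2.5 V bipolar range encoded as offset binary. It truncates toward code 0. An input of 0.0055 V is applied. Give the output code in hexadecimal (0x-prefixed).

LSB = 5 V / 16384 = 305.18 µV.
(V_in − V_low)/LSB = (0.0055 − (−2.5)) / 0.000305176 = 8210.022.
So the output code is 8210.
In hexadecimal (0x-prefixed): 0x2012.

code 0x2012 (decimal 8210)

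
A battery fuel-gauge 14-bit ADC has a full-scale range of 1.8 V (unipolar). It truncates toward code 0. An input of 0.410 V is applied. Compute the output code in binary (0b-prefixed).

LSB = 1.8 V / 16384 = 109.86 µV.
Input sits at 3731.911 steps above V_low.
So the output code is 3731.
In binary (0b-prefixed): 0b111010010011.

code 0b111010010011 (decimal 3731)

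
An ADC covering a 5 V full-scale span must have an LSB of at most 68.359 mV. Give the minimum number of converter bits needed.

Number of steps required ≥ 5 V / 68.359 mV = 73.14.
Need 2^N ≥ 73.14; 2^6 = 64, 2^7 = 128.
Minimum N = 7.

7 bits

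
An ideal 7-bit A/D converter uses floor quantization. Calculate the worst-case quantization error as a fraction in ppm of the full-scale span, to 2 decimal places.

7812.50 ppm

Truncating → worst-case error = 1 LSB = V_FS/2^7, so 1e+06/128 = 7812.5 ppm of full scale.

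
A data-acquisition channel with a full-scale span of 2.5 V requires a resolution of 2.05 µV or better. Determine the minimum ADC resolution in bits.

21 bits

Number of steps required ≥ 2.5 V / 2.05 µV = 1219512.20.
Need 2^N ≥ 1219512.20; 2^20 = 1048576, 2^21 = 2097152.
Minimum N = 21.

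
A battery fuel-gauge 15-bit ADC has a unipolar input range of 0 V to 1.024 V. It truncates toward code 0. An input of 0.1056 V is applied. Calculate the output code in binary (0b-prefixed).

code 0b110100110011 (decimal 3379)

LSB = 1.024 V / 32768 = 31.25 µV.
(V_in − V_low)/LSB = (0.1056 − 0) / 3.125e-05 = 3379.200.
⌊·⌋(3379.200) = 3379.
In binary (0b-prefixed): 0b110100110011.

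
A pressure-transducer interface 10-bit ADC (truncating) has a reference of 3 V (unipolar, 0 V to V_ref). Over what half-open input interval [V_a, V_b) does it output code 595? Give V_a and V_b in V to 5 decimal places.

[1.74316 V, 1.74609 V)

LSB = 3/2^10 = 2.930 mV.
V_a = V_low + 595·LSB = 1.74316 V; V_b = V_low + 596·LSB = 1.74609 V.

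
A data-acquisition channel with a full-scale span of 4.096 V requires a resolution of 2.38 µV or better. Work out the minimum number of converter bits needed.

21 bits

Number of steps required ≥ 4.096 V / 2.38 µV = 1721008.40.
Need 2^N ≥ 1721008.40; 2^20 = 1048576, 2^21 = 2097152.
Minimum N = 21.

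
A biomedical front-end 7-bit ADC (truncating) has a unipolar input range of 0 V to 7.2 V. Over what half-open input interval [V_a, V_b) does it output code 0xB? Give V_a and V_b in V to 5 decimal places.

[0.61875 V, 0.67500 V)

LSB = 7.2/2^7 = 56.250 mV.
Code 0xB = 11 decimal.
V_a = V_low + 11·LSB = 0.61875 V; V_b = V_low + 12·LSB = 0.675 V.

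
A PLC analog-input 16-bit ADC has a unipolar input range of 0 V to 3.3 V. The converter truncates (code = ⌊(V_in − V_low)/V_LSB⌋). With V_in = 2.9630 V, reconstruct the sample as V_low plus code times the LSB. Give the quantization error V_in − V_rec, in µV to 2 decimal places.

Step size: 3.3 V ÷ 2^16 = 50.35 µV.
(V_in − V_low)/LSB = (2.9630 − 0)/5.0354e-05 = 58843.3842 → code 58843 (floor).
Code 58843 maps back to 0 + 58843×5.0354e-05 V = 2.9629807 V.
Error = 2.9630 − 2.9629807 = 1.93481e-05 V = 19.35 µV.

19.35 µV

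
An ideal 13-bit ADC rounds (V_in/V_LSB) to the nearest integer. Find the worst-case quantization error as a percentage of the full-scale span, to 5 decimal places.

0.00610 %

Rounding → worst-case error = ½ LSB = V_FS/2^14, so 100/16384 = 0.00610352 % of full scale.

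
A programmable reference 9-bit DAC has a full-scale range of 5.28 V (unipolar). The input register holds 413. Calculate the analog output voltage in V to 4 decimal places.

4.2591 V

LSB = 5.28 V / 2^9 = 10.312 mV.
V_out = 0 + 413 × 0.0103125 V = 4.25906 V.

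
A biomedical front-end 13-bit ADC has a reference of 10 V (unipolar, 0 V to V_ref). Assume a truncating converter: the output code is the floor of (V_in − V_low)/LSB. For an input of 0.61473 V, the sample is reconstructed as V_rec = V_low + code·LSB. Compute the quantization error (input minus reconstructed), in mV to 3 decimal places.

0.716 mV

LSB = 10/2^13 = 1.221 mV.
(0.61473 − 0)/0.0012207 = 503.5868; ⌊·⌋ gives code 503.
V_rec = 0 + 503·0.0012207 = 0.61401367 V.
Error = 0.61473 − 0.61401367 = 0.000716328 V = 0.716 mV.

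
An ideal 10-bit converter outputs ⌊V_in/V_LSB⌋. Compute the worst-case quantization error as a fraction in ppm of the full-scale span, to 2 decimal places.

Truncating → worst-case error = 1 LSB = V_FS/2^10, so 1e+06/1024 = 976.562 ppm of full scale.

976.56 ppm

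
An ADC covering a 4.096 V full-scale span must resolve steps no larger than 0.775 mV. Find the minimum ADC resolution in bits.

13 bits

Number of steps required ≥ 4.096 V / 0.775 mV = 5285.16.
Need 2^N ≥ 5285.16; 2^12 = 4096, 2^13 = 8192.
Minimum N = 13.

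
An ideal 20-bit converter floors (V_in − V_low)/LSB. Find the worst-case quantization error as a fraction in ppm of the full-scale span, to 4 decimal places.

0.9537 ppm

Truncating → worst-case error = 1 LSB = V_FS/2^20, so 1e+06/1048576 = 0.953674 ppm of full scale.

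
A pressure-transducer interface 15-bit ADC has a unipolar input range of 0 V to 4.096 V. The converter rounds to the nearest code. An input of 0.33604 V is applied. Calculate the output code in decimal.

Full-scale span = 4.096 V; LSB = 4.096/2^15 = 125.00 µV.
(0.33604 − 0) / 0.000125 = 2688.320 LSBs.
Round → code 2688.

code 2688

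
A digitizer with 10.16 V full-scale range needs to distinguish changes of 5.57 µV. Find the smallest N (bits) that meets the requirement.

21 bits

Number of steps required ≥ 10.16 V / 5.57 µV = 1824057.45.
Need 2^N ≥ 1824057.45; 2^20 = 1048576, 2^21 = 2097152.
Minimum N = 21.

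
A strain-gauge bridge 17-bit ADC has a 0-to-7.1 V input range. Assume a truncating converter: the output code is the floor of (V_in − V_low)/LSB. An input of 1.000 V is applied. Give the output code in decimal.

Full-scale span = 7.1 V; LSB = 7.1/2^17 = 54.17 µV.
Input sits at 18460.845 steps above V_low.
⌊·⌋(18460.845) = 18460.

code 18460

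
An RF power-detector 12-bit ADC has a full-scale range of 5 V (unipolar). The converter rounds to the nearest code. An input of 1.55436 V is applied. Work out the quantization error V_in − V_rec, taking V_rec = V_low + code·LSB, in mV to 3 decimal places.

Step size: 5 V ÷ 2^12 = 1.221 mV.
(1.55436 − 0)/0.0012207 = 1273.3317; round gives code 1273.
V_rec = 0 + 1273·0.0012207 = 1.5539551 V.
V_in − V_rec = 0.000404922 V = 0.405 mV.

0.405 mV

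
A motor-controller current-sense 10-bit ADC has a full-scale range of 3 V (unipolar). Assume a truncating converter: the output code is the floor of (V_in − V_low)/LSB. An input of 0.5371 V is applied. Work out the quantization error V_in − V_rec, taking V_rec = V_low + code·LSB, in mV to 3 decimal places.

0.967 mV

LSB = 3/2^10 = 2.930 mV.
(V_in − V_low)/LSB = (0.5371 − 0)/0.00292969 = 183.3301 → code 183 (floor).
V_rec = 0 + 183·0.00292969 = 0.53613281 V.
Difference: 0.000967187 V → 0.967 mV.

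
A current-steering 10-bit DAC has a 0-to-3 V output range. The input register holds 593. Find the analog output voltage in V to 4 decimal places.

1.7373 V

LSB = 3 V / 2^10 = 2.930 mV.
V_out = 0 + 593 × 0.00292969 V = 1.7373 V.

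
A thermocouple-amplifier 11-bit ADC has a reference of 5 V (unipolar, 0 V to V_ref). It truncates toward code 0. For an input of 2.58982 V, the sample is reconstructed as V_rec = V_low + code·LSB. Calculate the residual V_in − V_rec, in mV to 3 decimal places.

LSB = 5/2^11 = 2.441 mV.
(V_in − V_low)/LSB = (2.58982 − 0)/0.00244141 = 1060.7903 → code 1060 (floor).
Reconstructed: 2.5878906 V.
Difference: 0.00192938 V → 1.929 mV.

1.929 mV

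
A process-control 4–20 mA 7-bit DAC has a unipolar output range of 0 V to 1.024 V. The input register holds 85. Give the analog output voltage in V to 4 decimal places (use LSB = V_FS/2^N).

0.6800 V

LSB = 1.024 V / 2^7 = 8.000 mV.
V_out = 0 + 85 × 0.008 V = 0.68 V.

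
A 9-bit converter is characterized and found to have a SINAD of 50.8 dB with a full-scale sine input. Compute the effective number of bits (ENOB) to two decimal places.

ENOB = (SINAD − 1.76) / 6.02 = (50.8 − 1.76)/6.02 = 8.146.

8.15 bits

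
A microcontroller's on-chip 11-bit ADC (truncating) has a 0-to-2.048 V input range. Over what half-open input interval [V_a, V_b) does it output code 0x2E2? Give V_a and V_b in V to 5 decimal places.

[0.73800 V, 0.73900 V)

LSB = 2.048/2^11 = 1.000 mV.
Code 0x2E2 = 738 decimal.
V_a = V_low + 738·LSB = 0.738 V; V_b = V_low + 739·LSB = 0.739 V.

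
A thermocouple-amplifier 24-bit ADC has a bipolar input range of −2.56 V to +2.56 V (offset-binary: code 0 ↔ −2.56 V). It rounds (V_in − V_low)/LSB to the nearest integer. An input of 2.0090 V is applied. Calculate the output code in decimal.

With 16777216 levels over 5.12 V, one step is 0.31 µV.
(2.0090 − (−2.56)) / 3.05176e-07 = 14971699.200 LSBs.
So the output code is 14971699.

code 14971699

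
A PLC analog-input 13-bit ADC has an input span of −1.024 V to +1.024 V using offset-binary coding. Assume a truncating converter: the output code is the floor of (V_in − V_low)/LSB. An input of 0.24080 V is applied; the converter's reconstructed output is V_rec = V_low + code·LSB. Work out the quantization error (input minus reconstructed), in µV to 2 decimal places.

Step size: 2.048 V ÷ 2^13 = 250.00 µV.
Scaled input = 5059.2000 LSBs, so code = 5059.
Reconstructed: 0.24075 V.
Error = 0.24080 − 0.24075 = 5e-05 V = 50.00 µV.

50.00 µV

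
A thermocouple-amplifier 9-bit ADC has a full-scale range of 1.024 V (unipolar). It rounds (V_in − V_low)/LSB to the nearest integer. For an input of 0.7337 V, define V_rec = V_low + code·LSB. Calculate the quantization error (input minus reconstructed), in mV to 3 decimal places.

One LSB is 1.024 V / 512 = 2.000 mV.
(0.7337 − 0)/0.002 = 366.8500; round gives code 367.
Reconstructed: 0.734 V.
V_in − V_rec = -0.0003 V = -0.300 mV.

-0.300 mV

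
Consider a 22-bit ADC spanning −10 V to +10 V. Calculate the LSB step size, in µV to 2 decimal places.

Full-scale span = 20 V.
LSB = 20 / 2^22 = 20 / 4194304 = 4.76837e-06 V = 4.77 µV.

4.77 µV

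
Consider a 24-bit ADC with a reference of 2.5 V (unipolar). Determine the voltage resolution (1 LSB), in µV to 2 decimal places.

Full-scale span = 2.5 V.
LSB = 2.5 / 2^24 = 2.5 / 16777216 = 1.49012e-07 V = 0.15 µV.

0.15 µV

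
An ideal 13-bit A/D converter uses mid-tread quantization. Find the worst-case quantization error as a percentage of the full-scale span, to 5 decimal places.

Rounding → worst-case error = ½ LSB = V_FS/2^14, so 100/16384 = 0.00610352 % of full scale.

0.00610 %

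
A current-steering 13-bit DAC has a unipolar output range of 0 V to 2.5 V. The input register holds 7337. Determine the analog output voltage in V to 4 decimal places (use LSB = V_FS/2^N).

LSB = 2.5 V / 2^13 = 305.18 µV.
V_out = 0 + 7337 × 0.000305176 V = 2.23907 V.

2.2391 V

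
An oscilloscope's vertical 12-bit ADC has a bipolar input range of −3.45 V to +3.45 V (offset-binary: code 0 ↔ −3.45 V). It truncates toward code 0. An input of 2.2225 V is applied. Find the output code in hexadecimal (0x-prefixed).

With 4096 levels over 6.9 V, one step is 1.685 mV.
(V_in − V_low)/LSB = (2.2225 − (−3.45)) / 0.00168457 = 3367.328.
Floor → code 3367.
In hexadecimal (0x-prefixed): 0xD27.

code 0xD27 (decimal 3367)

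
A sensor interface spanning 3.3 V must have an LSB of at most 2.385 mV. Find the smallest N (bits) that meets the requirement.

Number of steps required ≥ 3.3 V / 2.385 mV = 1383.65.
Need 2^N ≥ 1383.65; 2^10 = 1024, 2^11 = 2048.
Minimum N = 11.

11 bits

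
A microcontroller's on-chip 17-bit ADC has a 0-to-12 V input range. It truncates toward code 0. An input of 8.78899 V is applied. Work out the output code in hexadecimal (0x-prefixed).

Full-scale span = 12 V; LSB = 12/2^17 = 91.55 µV.
Input sits at 95999.208 steps above V_low.
Floor → code 95999.
In hexadecimal (0x-prefixed): 0x176FF.

code 0x176FF (decimal 95999)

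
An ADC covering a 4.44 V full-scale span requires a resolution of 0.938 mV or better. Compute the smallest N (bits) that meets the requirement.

13 bits

Number of steps required ≥ 4.44 V / 0.938 mV = 4733.48.
Need 2^N ≥ 4733.48; 2^12 = 4096, 2^13 = 8192.
Minimum N = 13.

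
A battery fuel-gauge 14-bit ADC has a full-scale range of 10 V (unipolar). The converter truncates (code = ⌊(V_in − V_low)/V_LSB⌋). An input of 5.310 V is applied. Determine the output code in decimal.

code 8699

Full-scale span = 10 V; LSB = 10/2^14 = 0.610 mV.
(V_in − V_low)/LSB = (5.310 − 0) / 0.000610352 = 8699.904.
Floor → code 8699.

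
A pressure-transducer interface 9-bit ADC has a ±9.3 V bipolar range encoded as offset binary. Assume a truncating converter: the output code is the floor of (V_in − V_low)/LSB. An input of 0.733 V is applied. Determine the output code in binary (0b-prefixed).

code 0b100010100 (decimal 276)

LSB = 18.6 V / 512 = 36.328 mV.
(0.733 − (−9.3)) / 0.0363281 = 276.177 LSBs.
⌊·⌋(276.177) = 276.
In binary (0b-prefixed): 0b100010100.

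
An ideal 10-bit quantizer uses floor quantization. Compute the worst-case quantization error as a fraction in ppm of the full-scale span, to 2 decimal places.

976.56 ppm

Truncating → worst-case error = 1 LSB = V_FS/2^10, so 1e+06/1024 = 976.562 ppm of full scale.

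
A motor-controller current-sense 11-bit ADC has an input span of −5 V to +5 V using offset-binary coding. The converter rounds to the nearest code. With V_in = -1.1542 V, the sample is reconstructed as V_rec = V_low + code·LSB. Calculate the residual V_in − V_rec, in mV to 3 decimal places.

Step size: 10 V ÷ 2^11 = 4.883 mV.
Scaled input = 787.6198 LSBs, so code = 788.
Code 788 maps back to (−5) + 788×0.00488281 V = -1.1523438 V.
Difference: -0.00185625 V → -1.856 mV.

-1.856 mV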